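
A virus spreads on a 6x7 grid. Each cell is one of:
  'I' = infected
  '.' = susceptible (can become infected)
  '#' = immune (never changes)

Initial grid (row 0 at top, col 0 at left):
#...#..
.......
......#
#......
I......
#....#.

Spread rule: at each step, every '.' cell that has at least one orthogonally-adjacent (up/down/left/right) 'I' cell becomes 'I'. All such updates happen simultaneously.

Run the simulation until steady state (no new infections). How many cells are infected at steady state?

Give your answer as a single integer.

Answer: 36

Derivation:
Step 0 (initial): 1 infected
Step 1: +1 new -> 2 infected
Step 2: +3 new -> 5 infected
Step 3: +4 new -> 9 infected
Step 4: +6 new -> 15 infected
Step 5: +7 new -> 22 infected
Step 6: +5 new -> 27 infected
Step 7: +5 new -> 32 infected
Step 8: +1 new -> 33 infected
Step 9: +2 new -> 35 infected
Step 10: +1 new -> 36 infected
Step 11: +0 new -> 36 infected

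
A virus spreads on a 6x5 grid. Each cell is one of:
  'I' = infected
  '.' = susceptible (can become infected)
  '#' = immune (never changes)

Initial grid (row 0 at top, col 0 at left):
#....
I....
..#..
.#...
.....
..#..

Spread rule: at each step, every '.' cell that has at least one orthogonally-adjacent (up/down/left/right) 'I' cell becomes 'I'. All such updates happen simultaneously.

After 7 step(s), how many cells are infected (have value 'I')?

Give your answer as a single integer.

Answer: 25

Derivation:
Step 0 (initial): 1 infected
Step 1: +2 new -> 3 infected
Step 2: +4 new -> 7 infected
Step 3: +3 new -> 10 infected
Step 4: +5 new -> 15 infected
Step 5: +5 new -> 20 infected
Step 6: +3 new -> 23 infected
Step 7: +2 new -> 25 infected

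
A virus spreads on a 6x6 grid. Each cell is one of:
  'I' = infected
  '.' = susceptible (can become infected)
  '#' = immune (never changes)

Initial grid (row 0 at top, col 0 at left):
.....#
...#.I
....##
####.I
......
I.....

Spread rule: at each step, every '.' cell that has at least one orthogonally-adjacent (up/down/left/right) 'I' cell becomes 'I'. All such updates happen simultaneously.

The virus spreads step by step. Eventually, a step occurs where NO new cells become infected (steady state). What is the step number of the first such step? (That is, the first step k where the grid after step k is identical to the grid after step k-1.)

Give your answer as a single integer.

Step 0 (initial): 3 infected
Step 1: +5 new -> 8 infected
Step 2: +5 new -> 13 infected
Step 3: +5 new -> 18 infected
Step 4: +1 new -> 19 infected
Step 5: +2 new -> 21 infected
Step 6: +3 new -> 24 infected
Step 7: +3 new -> 27 infected
Step 8: +1 new -> 28 infected
Step 9: +0 new -> 28 infected

Answer: 9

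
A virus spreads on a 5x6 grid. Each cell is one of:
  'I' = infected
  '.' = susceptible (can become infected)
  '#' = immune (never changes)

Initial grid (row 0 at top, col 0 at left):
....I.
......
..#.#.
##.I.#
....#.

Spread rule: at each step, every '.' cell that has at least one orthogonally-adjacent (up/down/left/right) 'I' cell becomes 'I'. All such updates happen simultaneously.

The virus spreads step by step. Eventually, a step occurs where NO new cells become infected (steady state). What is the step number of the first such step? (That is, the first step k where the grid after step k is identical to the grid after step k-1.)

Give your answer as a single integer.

Step 0 (initial): 2 infected
Step 1: +7 new -> 9 infected
Step 2: +4 new -> 13 infected
Step 3: +4 new -> 17 infected
Step 4: +3 new -> 20 infected
Step 5: +2 new -> 22 infected
Step 6: +1 new -> 23 infected
Step 7: +0 new -> 23 infected

Answer: 7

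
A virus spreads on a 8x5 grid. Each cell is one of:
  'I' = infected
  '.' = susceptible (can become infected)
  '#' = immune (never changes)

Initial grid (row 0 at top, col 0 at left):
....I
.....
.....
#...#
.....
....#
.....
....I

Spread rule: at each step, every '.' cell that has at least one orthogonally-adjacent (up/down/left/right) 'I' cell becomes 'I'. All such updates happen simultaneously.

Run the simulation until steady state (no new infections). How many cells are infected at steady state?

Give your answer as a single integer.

Step 0 (initial): 2 infected
Step 1: +4 new -> 6 infected
Step 2: +5 new -> 11 infected
Step 3: +6 new -> 17 infected
Step 4: +8 new -> 25 infected
Step 5: +7 new -> 32 infected
Step 6: +4 new -> 36 infected
Step 7: +1 new -> 37 infected
Step 8: +0 new -> 37 infected

Answer: 37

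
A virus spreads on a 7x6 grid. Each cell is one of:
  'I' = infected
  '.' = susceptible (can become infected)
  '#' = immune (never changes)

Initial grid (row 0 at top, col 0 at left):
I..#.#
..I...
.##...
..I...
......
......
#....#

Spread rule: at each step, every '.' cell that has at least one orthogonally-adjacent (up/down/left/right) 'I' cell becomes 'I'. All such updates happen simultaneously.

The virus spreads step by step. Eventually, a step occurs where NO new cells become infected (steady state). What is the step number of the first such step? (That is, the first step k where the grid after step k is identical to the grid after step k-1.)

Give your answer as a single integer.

Step 0 (initial): 3 infected
Step 1: +8 new -> 11 infected
Step 2: +8 new -> 19 infected
Step 3: +9 new -> 28 infected
Step 4: +6 new -> 34 infected
Step 5: +2 new -> 36 infected
Step 6: +0 new -> 36 infected

Answer: 6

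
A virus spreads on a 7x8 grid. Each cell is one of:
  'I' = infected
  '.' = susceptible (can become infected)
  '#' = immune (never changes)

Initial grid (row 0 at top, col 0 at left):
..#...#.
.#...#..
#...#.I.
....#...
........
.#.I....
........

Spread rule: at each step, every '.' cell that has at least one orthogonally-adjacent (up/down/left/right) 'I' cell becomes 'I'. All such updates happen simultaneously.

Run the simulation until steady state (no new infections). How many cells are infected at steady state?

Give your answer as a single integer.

Answer: 45

Derivation:
Step 0 (initial): 2 infected
Step 1: +8 new -> 10 infected
Step 2: +10 new -> 20 infected
Step 3: +9 new -> 29 infected
Step 4: +7 new -> 36 infected
Step 5: +7 new -> 43 infected
Step 6: +1 new -> 44 infected
Step 7: +1 new -> 45 infected
Step 8: +0 new -> 45 infected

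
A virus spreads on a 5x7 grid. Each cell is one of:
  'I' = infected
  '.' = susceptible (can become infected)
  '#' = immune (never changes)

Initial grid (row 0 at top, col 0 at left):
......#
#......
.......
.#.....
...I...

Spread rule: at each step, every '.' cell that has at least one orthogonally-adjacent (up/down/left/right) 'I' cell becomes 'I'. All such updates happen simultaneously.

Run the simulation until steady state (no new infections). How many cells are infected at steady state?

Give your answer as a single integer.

Step 0 (initial): 1 infected
Step 1: +3 new -> 4 infected
Step 2: +5 new -> 9 infected
Step 3: +6 new -> 15 infected
Step 4: +7 new -> 22 infected
Step 5: +6 new -> 28 infected
Step 6: +3 new -> 31 infected
Step 7: +1 new -> 32 infected
Step 8: +0 new -> 32 infected

Answer: 32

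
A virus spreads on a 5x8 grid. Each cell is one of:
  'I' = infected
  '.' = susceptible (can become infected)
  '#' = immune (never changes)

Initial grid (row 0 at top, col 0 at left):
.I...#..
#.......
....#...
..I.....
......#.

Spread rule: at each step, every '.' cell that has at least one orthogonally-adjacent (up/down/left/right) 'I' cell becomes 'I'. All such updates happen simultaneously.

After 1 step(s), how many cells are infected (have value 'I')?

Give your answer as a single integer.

Step 0 (initial): 2 infected
Step 1: +7 new -> 9 infected

Answer: 9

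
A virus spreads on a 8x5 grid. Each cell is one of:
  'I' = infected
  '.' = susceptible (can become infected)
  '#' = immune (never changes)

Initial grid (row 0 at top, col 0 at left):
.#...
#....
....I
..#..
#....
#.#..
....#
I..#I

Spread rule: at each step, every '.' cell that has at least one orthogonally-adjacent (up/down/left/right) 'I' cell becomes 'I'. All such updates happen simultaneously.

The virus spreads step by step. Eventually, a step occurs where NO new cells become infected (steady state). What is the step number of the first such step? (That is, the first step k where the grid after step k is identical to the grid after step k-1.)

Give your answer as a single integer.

Step 0 (initial): 3 infected
Step 1: +5 new -> 8 infected
Step 2: +7 new -> 15 infected
Step 3: +7 new -> 22 infected
Step 4: +8 new -> 30 infected
Step 5: +1 new -> 31 infected
Step 6: +0 new -> 31 infected

Answer: 6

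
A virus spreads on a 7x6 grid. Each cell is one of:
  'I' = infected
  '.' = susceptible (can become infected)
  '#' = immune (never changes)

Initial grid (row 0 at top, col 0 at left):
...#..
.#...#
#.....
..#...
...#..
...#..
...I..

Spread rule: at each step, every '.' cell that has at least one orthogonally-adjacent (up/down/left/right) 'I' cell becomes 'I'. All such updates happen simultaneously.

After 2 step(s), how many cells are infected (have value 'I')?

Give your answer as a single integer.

Answer: 7

Derivation:
Step 0 (initial): 1 infected
Step 1: +2 new -> 3 infected
Step 2: +4 new -> 7 infected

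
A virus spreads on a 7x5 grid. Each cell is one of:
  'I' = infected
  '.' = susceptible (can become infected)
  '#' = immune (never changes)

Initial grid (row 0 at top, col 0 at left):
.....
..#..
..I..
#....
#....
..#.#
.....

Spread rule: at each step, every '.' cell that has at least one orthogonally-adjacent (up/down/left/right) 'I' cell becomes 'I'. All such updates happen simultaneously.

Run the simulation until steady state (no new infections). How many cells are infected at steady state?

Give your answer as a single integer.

Answer: 30

Derivation:
Step 0 (initial): 1 infected
Step 1: +3 new -> 4 infected
Step 2: +7 new -> 11 infected
Step 3: +7 new -> 18 infected
Step 4: +6 new -> 24 infected
Step 5: +3 new -> 27 infected
Step 6: +3 new -> 30 infected
Step 7: +0 new -> 30 infected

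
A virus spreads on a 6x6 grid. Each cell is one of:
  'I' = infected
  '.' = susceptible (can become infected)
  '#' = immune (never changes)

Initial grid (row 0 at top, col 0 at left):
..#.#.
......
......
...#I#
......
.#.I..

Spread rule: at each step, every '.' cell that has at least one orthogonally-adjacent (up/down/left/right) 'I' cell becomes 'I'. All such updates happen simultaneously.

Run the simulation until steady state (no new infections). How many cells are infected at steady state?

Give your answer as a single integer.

Step 0 (initial): 2 infected
Step 1: +5 new -> 7 infected
Step 2: +6 new -> 13 infected
Step 3: +5 new -> 18 infected
Step 4: +6 new -> 24 infected
Step 5: +4 new -> 28 infected
Step 6: +2 new -> 30 infected
Step 7: +1 new -> 31 infected
Step 8: +0 new -> 31 infected

Answer: 31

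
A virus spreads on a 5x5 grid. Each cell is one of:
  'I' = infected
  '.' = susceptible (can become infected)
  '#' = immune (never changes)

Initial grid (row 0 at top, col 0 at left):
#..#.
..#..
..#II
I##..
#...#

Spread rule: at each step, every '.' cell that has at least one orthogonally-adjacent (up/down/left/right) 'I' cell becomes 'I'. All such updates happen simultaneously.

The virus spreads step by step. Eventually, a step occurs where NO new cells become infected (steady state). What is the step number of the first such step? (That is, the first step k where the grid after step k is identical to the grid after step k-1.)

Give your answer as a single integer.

Answer: 6

Derivation:
Step 0 (initial): 3 infected
Step 1: +5 new -> 8 infected
Step 2: +4 new -> 12 infected
Step 3: +2 new -> 14 infected
Step 4: +2 new -> 16 infected
Step 5: +1 new -> 17 infected
Step 6: +0 new -> 17 infected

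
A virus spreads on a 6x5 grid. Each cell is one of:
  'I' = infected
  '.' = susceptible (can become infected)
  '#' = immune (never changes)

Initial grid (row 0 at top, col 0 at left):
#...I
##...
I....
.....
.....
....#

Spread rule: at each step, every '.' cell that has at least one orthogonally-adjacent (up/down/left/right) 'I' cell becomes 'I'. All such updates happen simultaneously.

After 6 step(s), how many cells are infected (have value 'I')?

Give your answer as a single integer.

Step 0 (initial): 2 infected
Step 1: +4 new -> 6 infected
Step 2: +6 new -> 12 infected
Step 3: +7 new -> 19 infected
Step 4: +4 new -> 23 infected
Step 5: +2 new -> 25 infected
Step 6: +1 new -> 26 infected

Answer: 26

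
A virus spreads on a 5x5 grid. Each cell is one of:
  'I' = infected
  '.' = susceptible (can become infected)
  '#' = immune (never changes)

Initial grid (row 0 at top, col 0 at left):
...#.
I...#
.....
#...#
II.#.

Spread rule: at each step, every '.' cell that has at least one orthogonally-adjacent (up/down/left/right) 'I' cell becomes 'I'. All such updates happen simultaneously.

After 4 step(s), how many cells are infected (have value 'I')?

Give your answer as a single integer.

Step 0 (initial): 3 infected
Step 1: +5 new -> 8 infected
Step 2: +4 new -> 12 infected
Step 3: +4 new -> 16 infected
Step 4: +1 new -> 17 infected

Answer: 17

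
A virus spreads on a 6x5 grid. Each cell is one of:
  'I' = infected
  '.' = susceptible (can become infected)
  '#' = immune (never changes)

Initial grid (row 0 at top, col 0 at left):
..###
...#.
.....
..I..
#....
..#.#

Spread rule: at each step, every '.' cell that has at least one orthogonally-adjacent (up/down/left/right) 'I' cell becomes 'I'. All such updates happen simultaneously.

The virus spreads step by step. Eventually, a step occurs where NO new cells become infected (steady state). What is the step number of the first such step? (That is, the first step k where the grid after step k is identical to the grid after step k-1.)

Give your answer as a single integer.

Step 0 (initial): 1 infected
Step 1: +4 new -> 5 infected
Step 2: +7 new -> 12 infected
Step 3: +6 new -> 18 infected
Step 4: +4 new -> 22 infected
Step 5: +1 new -> 23 infected
Step 6: +0 new -> 23 infected

Answer: 6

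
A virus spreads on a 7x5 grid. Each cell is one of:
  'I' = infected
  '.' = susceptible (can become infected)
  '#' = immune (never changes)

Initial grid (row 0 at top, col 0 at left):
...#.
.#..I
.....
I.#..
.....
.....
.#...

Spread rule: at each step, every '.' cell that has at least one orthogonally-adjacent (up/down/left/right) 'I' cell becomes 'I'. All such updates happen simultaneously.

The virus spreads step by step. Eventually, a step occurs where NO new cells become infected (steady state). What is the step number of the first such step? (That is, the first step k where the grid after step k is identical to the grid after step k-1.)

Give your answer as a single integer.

Answer: 7

Derivation:
Step 0 (initial): 2 infected
Step 1: +6 new -> 8 infected
Step 2: +7 new -> 15 infected
Step 3: +8 new -> 23 infected
Step 4: +4 new -> 27 infected
Step 5: +3 new -> 30 infected
Step 6: +1 new -> 31 infected
Step 7: +0 new -> 31 infected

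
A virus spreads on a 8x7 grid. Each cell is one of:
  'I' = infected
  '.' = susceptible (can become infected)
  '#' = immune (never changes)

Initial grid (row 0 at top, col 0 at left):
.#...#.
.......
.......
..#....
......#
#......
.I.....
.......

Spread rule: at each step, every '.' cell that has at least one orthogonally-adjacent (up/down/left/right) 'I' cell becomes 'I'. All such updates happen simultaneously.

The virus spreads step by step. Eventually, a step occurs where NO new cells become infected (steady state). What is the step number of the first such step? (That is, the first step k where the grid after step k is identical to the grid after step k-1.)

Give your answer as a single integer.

Answer: 12

Derivation:
Step 0 (initial): 1 infected
Step 1: +4 new -> 5 infected
Step 2: +5 new -> 10 infected
Step 3: +6 new -> 16 infected
Step 4: +6 new -> 22 infected
Step 5: +8 new -> 30 infected
Step 6: +7 new -> 37 infected
Step 7: +5 new -> 42 infected
Step 8: +4 new -> 46 infected
Step 9: +3 new -> 49 infected
Step 10: +1 new -> 50 infected
Step 11: +1 new -> 51 infected
Step 12: +0 new -> 51 infected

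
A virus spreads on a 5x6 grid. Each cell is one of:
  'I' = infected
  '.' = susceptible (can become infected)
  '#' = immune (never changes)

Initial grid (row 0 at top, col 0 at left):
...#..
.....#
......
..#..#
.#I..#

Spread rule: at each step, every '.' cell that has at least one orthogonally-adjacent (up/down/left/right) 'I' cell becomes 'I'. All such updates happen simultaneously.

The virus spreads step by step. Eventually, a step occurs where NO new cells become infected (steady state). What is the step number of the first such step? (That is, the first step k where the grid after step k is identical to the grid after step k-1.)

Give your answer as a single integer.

Step 0 (initial): 1 infected
Step 1: +1 new -> 2 infected
Step 2: +2 new -> 4 infected
Step 3: +2 new -> 6 infected
Step 4: +3 new -> 9 infected
Step 5: +4 new -> 13 infected
Step 6: +5 new -> 18 infected
Step 7: +4 new -> 22 infected
Step 8: +2 new -> 24 infected
Step 9: +0 new -> 24 infected

Answer: 9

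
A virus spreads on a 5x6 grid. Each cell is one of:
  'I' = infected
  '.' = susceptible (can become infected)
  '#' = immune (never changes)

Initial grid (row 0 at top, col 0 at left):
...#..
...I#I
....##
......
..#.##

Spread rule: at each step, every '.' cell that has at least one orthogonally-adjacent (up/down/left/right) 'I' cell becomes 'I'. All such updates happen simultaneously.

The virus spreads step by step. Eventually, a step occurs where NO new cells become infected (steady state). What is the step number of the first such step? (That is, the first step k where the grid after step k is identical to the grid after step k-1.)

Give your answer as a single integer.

Step 0 (initial): 2 infected
Step 1: +3 new -> 5 infected
Step 2: +5 new -> 10 infected
Step 3: +6 new -> 16 infected
Step 4: +4 new -> 20 infected
Step 5: +2 new -> 22 infected
Step 6: +1 new -> 23 infected
Step 7: +0 new -> 23 infected

Answer: 7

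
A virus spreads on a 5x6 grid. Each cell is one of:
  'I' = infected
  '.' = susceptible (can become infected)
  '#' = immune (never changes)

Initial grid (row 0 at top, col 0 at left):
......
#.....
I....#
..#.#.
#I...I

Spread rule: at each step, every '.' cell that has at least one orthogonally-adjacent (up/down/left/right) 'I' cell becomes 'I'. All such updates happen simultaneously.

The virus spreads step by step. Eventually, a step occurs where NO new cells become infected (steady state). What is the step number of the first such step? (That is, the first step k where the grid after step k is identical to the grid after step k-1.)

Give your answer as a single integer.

Step 0 (initial): 3 infected
Step 1: +6 new -> 9 infected
Step 2: +3 new -> 12 infected
Step 3: +4 new -> 16 infected
Step 4: +4 new -> 20 infected
Step 5: +2 new -> 22 infected
Step 6: +2 new -> 24 infected
Step 7: +1 new -> 25 infected
Step 8: +0 new -> 25 infected

Answer: 8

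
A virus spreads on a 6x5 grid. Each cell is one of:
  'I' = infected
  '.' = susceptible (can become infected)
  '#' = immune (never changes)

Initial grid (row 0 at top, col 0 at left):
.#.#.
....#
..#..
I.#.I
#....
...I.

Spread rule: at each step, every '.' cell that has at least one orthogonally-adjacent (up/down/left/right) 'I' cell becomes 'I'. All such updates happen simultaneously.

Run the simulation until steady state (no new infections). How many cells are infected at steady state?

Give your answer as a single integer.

Answer: 23

Derivation:
Step 0 (initial): 3 infected
Step 1: +8 new -> 11 infected
Step 2: +6 new -> 17 infected
Step 3: +4 new -> 21 infected
Step 4: +1 new -> 22 infected
Step 5: +1 new -> 23 infected
Step 6: +0 new -> 23 infected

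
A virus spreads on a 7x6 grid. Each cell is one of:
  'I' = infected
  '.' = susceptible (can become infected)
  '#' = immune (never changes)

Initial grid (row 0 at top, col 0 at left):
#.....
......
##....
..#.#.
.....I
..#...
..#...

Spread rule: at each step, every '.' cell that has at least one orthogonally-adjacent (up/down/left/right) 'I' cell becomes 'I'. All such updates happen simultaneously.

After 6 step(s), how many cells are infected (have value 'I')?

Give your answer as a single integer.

Step 0 (initial): 1 infected
Step 1: +3 new -> 4 infected
Step 2: +4 new -> 8 infected
Step 3: +6 new -> 14 infected
Step 4: +5 new -> 19 infected
Step 5: +6 new -> 25 infected
Step 6: +5 new -> 30 infected

Answer: 30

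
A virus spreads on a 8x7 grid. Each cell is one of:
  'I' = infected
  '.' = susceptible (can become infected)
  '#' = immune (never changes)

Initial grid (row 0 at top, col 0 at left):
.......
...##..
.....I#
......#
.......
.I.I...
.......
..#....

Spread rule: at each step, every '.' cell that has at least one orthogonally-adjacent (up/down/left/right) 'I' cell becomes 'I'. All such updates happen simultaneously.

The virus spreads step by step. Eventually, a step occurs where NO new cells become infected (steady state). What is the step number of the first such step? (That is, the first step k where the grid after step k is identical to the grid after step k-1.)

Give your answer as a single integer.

Answer: 7

Derivation:
Step 0 (initial): 3 infected
Step 1: +10 new -> 13 infected
Step 2: +16 new -> 29 infected
Step 3: +11 new -> 40 infected
Step 4: +6 new -> 46 infected
Step 5: +4 new -> 50 infected
Step 6: +1 new -> 51 infected
Step 7: +0 new -> 51 infected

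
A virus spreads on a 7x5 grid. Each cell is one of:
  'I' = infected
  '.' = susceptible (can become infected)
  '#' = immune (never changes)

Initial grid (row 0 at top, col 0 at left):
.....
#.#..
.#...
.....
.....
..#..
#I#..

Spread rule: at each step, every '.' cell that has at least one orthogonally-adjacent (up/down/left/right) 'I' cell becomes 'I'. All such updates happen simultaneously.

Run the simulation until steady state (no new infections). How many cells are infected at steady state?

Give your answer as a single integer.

Answer: 29

Derivation:
Step 0 (initial): 1 infected
Step 1: +1 new -> 2 infected
Step 2: +2 new -> 4 infected
Step 3: +3 new -> 7 infected
Step 4: +3 new -> 10 infected
Step 5: +5 new -> 15 infected
Step 6: +4 new -> 19 infected
Step 7: +3 new -> 22 infected
Step 8: +2 new -> 24 infected
Step 9: +2 new -> 26 infected
Step 10: +1 new -> 27 infected
Step 11: +2 new -> 29 infected
Step 12: +0 new -> 29 infected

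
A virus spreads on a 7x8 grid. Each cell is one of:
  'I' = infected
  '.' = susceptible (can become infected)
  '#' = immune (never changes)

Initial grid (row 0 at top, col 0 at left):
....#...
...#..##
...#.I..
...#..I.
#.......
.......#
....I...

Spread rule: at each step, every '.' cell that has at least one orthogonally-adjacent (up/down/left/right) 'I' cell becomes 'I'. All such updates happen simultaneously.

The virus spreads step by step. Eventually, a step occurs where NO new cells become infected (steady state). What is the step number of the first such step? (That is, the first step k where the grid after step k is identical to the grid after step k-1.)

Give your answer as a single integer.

Step 0 (initial): 3 infected
Step 1: +9 new -> 12 infected
Step 2: +12 new -> 24 infected
Step 3: +5 new -> 29 infected
Step 4: +4 new -> 33 infected
Step 5: +3 new -> 36 infected
Step 6: +2 new -> 38 infected
Step 7: +3 new -> 41 infected
Step 8: +3 new -> 44 infected
Step 9: +3 new -> 47 infected
Step 10: +1 new -> 48 infected
Step 11: +0 new -> 48 infected

Answer: 11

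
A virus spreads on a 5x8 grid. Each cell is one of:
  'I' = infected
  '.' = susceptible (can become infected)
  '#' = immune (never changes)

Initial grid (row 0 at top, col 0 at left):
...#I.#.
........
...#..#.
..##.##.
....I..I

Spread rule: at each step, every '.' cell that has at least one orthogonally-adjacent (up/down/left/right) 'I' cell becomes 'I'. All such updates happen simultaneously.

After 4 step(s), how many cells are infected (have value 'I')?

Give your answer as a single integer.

Answer: 26

Derivation:
Step 0 (initial): 3 infected
Step 1: +7 new -> 10 infected
Step 2: +5 new -> 15 infected
Step 3: +5 new -> 20 infected
Step 4: +6 new -> 26 infected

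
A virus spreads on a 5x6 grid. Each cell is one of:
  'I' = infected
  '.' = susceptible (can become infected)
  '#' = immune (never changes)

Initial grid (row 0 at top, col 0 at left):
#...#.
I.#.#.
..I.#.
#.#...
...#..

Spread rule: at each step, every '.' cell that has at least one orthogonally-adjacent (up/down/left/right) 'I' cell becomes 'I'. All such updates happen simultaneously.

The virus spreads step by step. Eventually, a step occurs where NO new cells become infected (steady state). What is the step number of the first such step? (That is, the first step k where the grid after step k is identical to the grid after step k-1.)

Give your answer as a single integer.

Answer: 8

Derivation:
Step 0 (initial): 2 infected
Step 1: +4 new -> 6 infected
Step 2: +4 new -> 10 infected
Step 3: +4 new -> 14 infected
Step 4: +4 new -> 18 infected
Step 5: +2 new -> 20 infected
Step 6: +1 new -> 21 infected
Step 7: +1 new -> 22 infected
Step 8: +0 new -> 22 infected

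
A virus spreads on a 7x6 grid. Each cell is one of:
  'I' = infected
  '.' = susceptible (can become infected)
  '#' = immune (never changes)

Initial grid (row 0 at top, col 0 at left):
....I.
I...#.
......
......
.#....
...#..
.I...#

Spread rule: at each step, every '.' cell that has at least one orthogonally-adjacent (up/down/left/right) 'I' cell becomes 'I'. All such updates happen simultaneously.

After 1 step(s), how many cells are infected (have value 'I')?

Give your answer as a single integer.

Answer: 11

Derivation:
Step 0 (initial): 3 infected
Step 1: +8 new -> 11 infected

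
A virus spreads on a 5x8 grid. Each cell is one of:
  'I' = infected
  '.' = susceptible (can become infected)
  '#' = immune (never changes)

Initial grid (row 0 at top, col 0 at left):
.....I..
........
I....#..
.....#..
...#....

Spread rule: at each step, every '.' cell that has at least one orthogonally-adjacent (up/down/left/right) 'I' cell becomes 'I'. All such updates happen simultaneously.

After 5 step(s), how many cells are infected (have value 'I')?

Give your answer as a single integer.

Step 0 (initial): 2 infected
Step 1: +6 new -> 8 infected
Step 2: +9 new -> 17 infected
Step 3: +10 new -> 27 infected
Step 4: +5 new -> 32 infected
Step 5: +3 new -> 35 infected

Answer: 35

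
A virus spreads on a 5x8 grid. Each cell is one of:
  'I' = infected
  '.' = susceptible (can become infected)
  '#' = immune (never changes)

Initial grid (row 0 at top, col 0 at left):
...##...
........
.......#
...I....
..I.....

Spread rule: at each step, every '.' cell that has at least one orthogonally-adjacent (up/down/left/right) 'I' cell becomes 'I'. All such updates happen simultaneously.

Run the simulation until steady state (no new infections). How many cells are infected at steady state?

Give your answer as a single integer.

Answer: 37

Derivation:
Step 0 (initial): 2 infected
Step 1: +5 new -> 7 infected
Step 2: +7 new -> 14 infected
Step 3: +7 new -> 21 infected
Step 4: +7 new -> 28 infected
Step 5: +5 new -> 33 infected
Step 6: +3 new -> 36 infected
Step 7: +1 new -> 37 infected
Step 8: +0 new -> 37 infected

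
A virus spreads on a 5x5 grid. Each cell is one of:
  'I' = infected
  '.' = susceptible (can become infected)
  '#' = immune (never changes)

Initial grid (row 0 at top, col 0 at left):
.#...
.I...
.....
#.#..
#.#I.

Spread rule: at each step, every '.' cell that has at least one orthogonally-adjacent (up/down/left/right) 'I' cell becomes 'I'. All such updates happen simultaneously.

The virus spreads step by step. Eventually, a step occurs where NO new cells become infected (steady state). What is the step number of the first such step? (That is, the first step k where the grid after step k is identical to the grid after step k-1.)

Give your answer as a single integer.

Step 0 (initial): 2 infected
Step 1: +5 new -> 7 infected
Step 2: +8 new -> 15 infected
Step 3: +4 new -> 19 infected
Step 4: +1 new -> 20 infected
Step 5: +0 new -> 20 infected

Answer: 5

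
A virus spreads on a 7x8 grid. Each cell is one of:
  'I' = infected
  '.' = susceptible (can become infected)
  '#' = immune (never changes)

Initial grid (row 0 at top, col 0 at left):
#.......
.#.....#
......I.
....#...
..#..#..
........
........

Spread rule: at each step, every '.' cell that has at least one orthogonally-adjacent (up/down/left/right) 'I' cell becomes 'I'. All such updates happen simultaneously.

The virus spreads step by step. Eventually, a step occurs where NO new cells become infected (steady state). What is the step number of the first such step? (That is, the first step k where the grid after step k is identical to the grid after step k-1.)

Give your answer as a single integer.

Step 0 (initial): 1 infected
Step 1: +4 new -> 5 infected
Step 2: +6 new -> 11 infected
Step 3: +6 new -> 17 infected
Step 4: +7 new -> 24 infected
Step 5: +8 new -> 32 infected
Step 6: +6 new -> 38 infected
Step 7: +6 new -> 44 infected
Step 8: +3 new -> 47 infected
Step 9: +2 new -> 49 infected
Step 10: +1 new -> 50 infected
Step 11: +0 new -> 50 infected

Answer: 11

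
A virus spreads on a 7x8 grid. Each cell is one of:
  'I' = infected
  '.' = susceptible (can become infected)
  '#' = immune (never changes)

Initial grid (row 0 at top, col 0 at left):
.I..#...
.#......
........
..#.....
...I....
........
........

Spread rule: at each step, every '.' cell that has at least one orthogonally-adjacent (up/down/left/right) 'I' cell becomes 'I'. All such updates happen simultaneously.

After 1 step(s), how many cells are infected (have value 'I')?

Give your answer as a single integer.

Answer: 8

Derivation:
Step 0 (initial): 2 infected
Step 1: +6 new -> 8 infected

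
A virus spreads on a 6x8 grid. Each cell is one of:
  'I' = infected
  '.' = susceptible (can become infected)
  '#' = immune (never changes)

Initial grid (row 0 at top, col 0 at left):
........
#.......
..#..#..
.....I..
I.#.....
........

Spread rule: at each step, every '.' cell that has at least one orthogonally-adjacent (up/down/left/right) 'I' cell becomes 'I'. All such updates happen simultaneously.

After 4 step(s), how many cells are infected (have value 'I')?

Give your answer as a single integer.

Answer: 37

Derivation:
Step 0 (initial): 2 infected
Step 1: +6 new -> 8 infected
Step 2: +10 new -> 18 infected
Step 3: +11 new -> 29 infected
Step 4: +8 new -> 37 infected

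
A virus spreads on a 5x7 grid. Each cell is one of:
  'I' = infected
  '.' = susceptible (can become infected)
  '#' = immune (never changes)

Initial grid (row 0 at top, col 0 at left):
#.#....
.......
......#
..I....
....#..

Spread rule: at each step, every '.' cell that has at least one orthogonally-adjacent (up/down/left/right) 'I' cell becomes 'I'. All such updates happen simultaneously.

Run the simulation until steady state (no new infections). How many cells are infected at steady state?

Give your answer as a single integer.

Answer: 31

Derivation:
Step 0 (initial): 1 infected
Step 1: +4 new -> 5 infected
Step 2: +7 new -> 12 infected
Step 3: +6 new -> 18 infected
Step 4: +7 new -> 25 infected
Step 5: +3 new -> 28 infected
Step 6: +2 new -> 30 infected
Step 7: +1 new -> 31 infected
Step 8: +0 new -> 31 infected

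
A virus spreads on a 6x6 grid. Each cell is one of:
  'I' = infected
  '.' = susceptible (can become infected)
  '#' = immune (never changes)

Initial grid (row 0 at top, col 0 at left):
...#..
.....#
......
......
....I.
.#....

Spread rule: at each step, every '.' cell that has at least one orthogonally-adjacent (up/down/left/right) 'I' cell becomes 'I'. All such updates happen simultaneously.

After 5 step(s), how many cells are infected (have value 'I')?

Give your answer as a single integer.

Step 0 (initial): 1 infected
Step 1: +4 new -> 5 infected
Step 2: +6 new -> 11 infected
Step 3: +6 new -> 17 infected
Step 4: +5 new -> 22 infected
Step 5: +5 new -> 27 infected

Answer: 27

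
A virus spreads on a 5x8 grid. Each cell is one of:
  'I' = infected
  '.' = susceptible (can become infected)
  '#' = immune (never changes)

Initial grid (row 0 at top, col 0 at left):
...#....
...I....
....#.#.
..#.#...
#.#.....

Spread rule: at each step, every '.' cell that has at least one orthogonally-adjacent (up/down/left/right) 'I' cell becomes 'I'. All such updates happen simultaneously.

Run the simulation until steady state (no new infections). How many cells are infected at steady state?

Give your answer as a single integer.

Step 0 (initial): 1 infected
Step 1: +3 new -> 4 infected
Step 2: +6 new -> 10 infected
Step 3: +7 new -> 17 infected
Step 4: +7 new -> 24 infected
Step 5: +6 new -> 30 infected
Step 6: +2 new -> 32 infected
Step 7: +1 new -> 33 infected
Step 8: +0 new -> 33 infected

Answer: 33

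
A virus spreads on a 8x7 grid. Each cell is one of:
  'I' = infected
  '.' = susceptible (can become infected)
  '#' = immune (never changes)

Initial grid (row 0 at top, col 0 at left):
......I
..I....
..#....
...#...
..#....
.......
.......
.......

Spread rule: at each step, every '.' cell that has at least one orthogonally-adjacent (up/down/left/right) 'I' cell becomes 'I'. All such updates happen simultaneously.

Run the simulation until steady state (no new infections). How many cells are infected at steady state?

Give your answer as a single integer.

Answer: 53

Derivation:
Step 0 (initial): 2 infected
Step 1: +5 new -> 7 infected
Step 2: +9 new -> 16 infected
Step 3: +6 new -> 22 infected
Step 4: +6 new -> 28 infected
Step 5: +5 new -> 33 infected
Step 6: +7 new -> 40 infected
Step 7: +7 new -> 47 infected
Step 8: +5 new -> 52 infected
Step 9: +1 new -> 53 infected
Step 10: +0 new -> 53 infected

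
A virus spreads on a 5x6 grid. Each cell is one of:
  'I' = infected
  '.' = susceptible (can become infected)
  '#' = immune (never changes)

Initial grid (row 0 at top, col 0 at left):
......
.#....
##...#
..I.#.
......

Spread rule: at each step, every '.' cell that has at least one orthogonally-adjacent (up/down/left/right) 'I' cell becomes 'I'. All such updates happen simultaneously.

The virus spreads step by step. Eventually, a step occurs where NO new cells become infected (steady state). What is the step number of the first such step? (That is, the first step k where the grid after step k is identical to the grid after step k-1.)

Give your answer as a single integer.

Step 0 (initial): 1 infected
Step 1: +4 new -> 5 infected
Step 2: +5 new -> 10 infected
Step 3: +5 new -> 15 infected
Step 4: +4 new -> 19 infected
Step 5: +4 new -> 23 infected
Step 6: +2 new -> 25 infected
Step 7: +0 new -> 25 infected

Answer: 7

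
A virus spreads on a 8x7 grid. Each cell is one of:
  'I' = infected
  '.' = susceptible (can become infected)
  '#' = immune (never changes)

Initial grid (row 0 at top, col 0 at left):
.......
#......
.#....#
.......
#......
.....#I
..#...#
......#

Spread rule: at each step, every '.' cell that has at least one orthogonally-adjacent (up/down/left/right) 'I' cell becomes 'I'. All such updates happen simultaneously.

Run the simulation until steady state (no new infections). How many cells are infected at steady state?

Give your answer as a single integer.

Step 0 (initial): 1 infected
Step 1: +1 new -> 2 infected
Step 2: +2 new -> 4 infected
Step 3: +2 new -> 6 infected
Step 4: +4 new -> 10 infected
Step 5: +6 new -> 16 infected
Step 6: +10 new -> 26 infected
Step 7: +8 new -> 34 infected
Step 8: +6 new -> 40 infected
Step 9: +5 new -> 45 infected
Step 10: +2 new -> 47 infected
Step 11: +1 new -> 48 infected
Step 12: +0 new -> 48 infected

Answer: 48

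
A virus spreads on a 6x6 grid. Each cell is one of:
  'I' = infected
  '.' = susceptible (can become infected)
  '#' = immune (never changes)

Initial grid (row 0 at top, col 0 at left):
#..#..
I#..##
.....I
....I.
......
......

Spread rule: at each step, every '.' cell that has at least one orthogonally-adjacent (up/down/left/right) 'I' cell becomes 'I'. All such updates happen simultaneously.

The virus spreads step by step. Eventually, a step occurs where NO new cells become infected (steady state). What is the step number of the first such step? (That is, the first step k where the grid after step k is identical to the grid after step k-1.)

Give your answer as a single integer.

Step 0 (initial): 3 infected
Step 1: +5 new -> 8 infected
Step 2: +7 new -> 15 infected
Step 3: +7 new -> 22 infected
Step 4: +4 new -> 26 infected
Step 5: +2 new -> 28 infected
Step 6: +1 new -> 29 infected
Step 7: +0 new -> 29 infected

Answer: 7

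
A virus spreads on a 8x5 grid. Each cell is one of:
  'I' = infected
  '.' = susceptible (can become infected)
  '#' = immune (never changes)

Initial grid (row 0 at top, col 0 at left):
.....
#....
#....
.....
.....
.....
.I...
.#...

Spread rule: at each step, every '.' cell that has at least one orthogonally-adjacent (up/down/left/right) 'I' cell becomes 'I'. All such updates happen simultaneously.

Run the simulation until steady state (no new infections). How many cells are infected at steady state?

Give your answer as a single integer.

Step 0 (initial): 1 infected
Step 1: +3 new -> 4 infected
Step 2: +6 new -> 10 infected
Step 3: +6 new -> 16 infected
Step 4: +6 new -> 22 infected
Step 5: +4 new -> 26 infected
Step 6: +4 new -> 30 infected
Step 7: +4 new -> 34 infected
Step 8: +2 new -> 36 infected
Step 9: +1 new -> 37 infected
Step 10: +0 new -> 37 infected

Answer: 37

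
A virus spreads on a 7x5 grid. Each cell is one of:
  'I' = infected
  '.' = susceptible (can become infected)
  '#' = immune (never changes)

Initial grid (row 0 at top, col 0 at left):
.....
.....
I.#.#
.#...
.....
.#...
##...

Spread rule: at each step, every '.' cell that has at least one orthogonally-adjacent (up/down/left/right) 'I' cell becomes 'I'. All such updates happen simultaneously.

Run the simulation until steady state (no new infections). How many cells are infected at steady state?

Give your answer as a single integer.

Answer: 29

Derivation:
Step 0 (initial): 1 infected
Step 1: +3 new -> 4 infected
Step 2: +3 new -> 7 infected
Step 3: +4 new -> 11 infected
Step 4: +3 new -> 14 infected
Step 5: +6 new -> 20 infected
Step 6: +5 new -> 25 infected
Step 7: +3 new -> 28 infected
Step 8: +1 new -> 29 infected
Step 9: +0 new -> 29 infected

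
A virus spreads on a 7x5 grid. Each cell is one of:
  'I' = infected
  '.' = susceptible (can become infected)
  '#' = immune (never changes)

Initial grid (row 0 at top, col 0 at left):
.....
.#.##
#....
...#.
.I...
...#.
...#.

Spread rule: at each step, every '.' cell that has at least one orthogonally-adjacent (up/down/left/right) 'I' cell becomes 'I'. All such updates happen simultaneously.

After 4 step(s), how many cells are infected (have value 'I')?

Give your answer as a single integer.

Step 0 (initial): 1 infected
Step 1: +4 new -> 5 infected
Step 2: +7 new -> 12 infected
Step 3: +4 new -> 16 infected
Step 4: +4 new -> 20 infected

Answer: 20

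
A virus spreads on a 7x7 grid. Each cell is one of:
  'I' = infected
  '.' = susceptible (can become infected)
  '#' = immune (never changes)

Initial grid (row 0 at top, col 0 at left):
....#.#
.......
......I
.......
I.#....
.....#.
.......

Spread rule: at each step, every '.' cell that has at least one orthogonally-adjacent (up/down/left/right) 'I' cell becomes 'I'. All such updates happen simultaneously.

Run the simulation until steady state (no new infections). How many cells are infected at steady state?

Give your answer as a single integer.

Step 0 (initial): 2 infected
Step 1: +6 new -> 8 infected
Step 2: +8 new -> 16 infected
Step 3: +11 new -> 27 infected
Step 4: +9 new -> 36 infected
Step 5: +7 new -> 43 infected
Step 6: +2 new -> 45 infected
Step 7: +0 new -> 45 infected

Answer: 45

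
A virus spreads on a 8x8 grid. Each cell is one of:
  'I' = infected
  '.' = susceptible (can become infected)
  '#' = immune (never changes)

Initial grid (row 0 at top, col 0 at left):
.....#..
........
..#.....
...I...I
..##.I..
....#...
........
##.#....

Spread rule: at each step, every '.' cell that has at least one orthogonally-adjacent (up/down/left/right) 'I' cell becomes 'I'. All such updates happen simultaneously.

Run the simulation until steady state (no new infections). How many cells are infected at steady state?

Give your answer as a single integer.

Step 0 (initial): 3 infected
Step 1: +10 new -> 13 infected
Step 2: +9 new -> 22 infected
Step 3: +13 new -> 35 infected
Step 4: +11 new -> 46 infected
Step 5: +7 new -> 53 infected
Step 6: +3 new -> 56 infected
Step 7: +0 new -> 56 infected

Answer: 56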